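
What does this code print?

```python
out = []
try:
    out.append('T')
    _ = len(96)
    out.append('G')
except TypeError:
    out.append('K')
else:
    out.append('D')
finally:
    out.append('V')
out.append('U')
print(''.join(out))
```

Execution trace: 'T' (try body) → 'K' (except TypeError) → 'V' (finally) → 'U' (after the try/except). Output: TKVU

Answer: TKVU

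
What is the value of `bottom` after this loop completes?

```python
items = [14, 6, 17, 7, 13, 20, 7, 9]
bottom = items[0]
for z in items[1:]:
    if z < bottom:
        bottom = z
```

Minimum of [14, 6, 17, 7, 13, 20, 7, 9]
`bottom` takes the values: 14 → 6

Answer: 6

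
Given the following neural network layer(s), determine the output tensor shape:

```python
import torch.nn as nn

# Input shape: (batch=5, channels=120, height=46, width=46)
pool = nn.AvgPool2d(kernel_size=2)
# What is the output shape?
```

Input: (5, 120, 46, 46) -> Output: (5, 120, 23, 23)

Answer: (5, 120, 23, 23)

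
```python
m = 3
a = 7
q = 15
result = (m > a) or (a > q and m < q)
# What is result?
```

Trace:
`m = 3` → m = 3
`a = 7` → a = 7
`q = 15` → q = 15
`result = (m > a) or (a > q and m < q)` → result = False
So result = False

Answer: False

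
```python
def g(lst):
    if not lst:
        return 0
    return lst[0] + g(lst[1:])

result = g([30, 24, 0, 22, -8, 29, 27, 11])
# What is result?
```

30 + 24 + 0 + 22 + (-8) + 29 + 27 + 11 + 0 = 135

Answer: 135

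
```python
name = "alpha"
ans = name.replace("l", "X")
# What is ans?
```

Trace:
`name = "alpha"` → name = 'alpha'
`ans = name.replace("l", "X")` → ans = 'aXpha'
So ans = 'aXpha'

Answer: 'aXpha'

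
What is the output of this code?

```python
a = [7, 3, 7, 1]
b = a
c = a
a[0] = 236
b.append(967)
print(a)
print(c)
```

Key concept: multiple aliases.
Step by step:
`a = [7, 3, 7, 1]` → a = [7, 3, 7, 1]
`b = a` → b = [7, 3, 7, 1] (same object as a)
`c = a` → c = [7, 3, 7, 1] (same object as a, b)
`a[0] = 236` → a = [236, 3, 7, 1] (same object as b, c); b = [236, 3, 7, 1] (same object as a, c); c = [236, 3, 7, 1] (same object as a, b)
`b.append(967)` → a = [236, 3, 7, 1, 967] (same object as b, c); b = [236, 3, 7, 1, 967] (same object as a, c); c = [236, 3, 7, 1, 967] (same object as a, b)
`print(a)` → prints [236, 3, 7, 1, 967]
`print(c)` → prints [236, 3, 7, 1, 967]

Answer:
[236, 3, 7, 1, 967]
[236, 3, 7, 1, 967]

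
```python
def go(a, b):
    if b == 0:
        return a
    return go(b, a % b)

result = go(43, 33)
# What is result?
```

go(43, 33) -> go(33, 10) -> go(10, 3) -> go(3, 1) -> go(1, 0) -> 1

Answer: 1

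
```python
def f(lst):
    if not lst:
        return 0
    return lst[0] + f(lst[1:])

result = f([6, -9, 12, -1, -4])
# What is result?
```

6 + (-9) + 12 + (-1) + (-4) + 0 = 4

Answer: 4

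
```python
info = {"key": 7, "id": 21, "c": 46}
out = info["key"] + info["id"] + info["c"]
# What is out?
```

Trace:
`info = {"key": 7, "id": 21, "c": 46}` → info = {'key': 7, 'id': 21, 'c': 46}
`out = info["key"] + info["id"] + info["c"]` → out = 74
So out = 74

Answer: 74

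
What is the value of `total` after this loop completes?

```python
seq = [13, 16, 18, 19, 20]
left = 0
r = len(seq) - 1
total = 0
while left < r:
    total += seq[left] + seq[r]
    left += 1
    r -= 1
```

Sum of pairs from ends
`total` takes the values: 0 → 33 → 68

Answer: 68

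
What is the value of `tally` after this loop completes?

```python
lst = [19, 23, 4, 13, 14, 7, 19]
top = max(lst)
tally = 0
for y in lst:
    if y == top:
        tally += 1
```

Count of max value 23 in [19, 23, 4, 13, 14, 7, 19]
`tally` takes the values: 0 → 1

Answer: 1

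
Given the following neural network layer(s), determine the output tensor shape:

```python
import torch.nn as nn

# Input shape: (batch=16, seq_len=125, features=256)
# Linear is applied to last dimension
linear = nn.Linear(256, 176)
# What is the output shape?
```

Input: (16, 125, 256) -> Output: (16, 125, 176)

Answer: (16, 125, 176)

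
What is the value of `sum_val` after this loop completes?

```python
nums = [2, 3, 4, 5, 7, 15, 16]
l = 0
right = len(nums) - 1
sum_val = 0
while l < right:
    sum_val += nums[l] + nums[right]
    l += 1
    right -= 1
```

Sum of pairs from ends
`sum_val` takes the values: 0 → 18 → 36 → 47

Answer: 47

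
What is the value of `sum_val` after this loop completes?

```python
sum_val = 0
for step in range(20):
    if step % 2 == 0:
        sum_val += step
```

Sum of even numbers 0 to 19
`sum_val` takes the values: 0 → 2 → 6 → 12 → 20 → 30 → 42 → 56 → 72 → 90

Answer: 90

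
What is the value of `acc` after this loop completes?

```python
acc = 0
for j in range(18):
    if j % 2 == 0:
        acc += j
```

Sum of even numbers 0 to 17
`acc` takes the values: 0 → 2 → 6 → 12 → 20 → 30 → 42 → 56 → 72

Answer: 72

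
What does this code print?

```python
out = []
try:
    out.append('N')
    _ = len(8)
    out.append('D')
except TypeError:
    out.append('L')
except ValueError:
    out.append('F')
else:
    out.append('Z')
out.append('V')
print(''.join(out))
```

Execution trace: 'N' (try body) → 'L' (except TypeError) → 'V' (after the try/except). Output: NLV

Answer: NLV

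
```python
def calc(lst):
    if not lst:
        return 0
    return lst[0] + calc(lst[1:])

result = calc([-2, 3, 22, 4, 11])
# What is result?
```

(-2) + 3 + 22 + 4 + 11 + 0 = 38

Answer: 38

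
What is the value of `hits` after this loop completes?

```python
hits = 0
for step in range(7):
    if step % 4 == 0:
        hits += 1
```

Count numbers divisible by 4 in range(7)
`hits` takes the values: 0 → 1 → 2

Answer: 2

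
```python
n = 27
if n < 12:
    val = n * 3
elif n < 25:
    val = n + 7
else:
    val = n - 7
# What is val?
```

Trace:
`n = 27` → n = 27
`if n < 12: ...` → n < 12 is False, n < 25 is False, take else branch → val = 20
So val = 20

Answer: 20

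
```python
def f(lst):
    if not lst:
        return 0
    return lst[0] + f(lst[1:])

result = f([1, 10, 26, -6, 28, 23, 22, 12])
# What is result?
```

1 + 10 + 26 + (-6) + 28 + 23 + 22 + 12 + 0 = 116

Answer: 116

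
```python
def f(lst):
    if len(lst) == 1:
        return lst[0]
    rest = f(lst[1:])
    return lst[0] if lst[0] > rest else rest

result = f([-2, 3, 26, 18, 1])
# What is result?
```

Recursive max over [-2, 3, 26, 18, 1] = 26

Answer: 26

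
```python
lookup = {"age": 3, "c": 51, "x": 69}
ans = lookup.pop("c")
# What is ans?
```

Trace:
`lookup = {"age": 3, "c": 51, "x": 69}` → lookup = {'age': 3, 'c': 51, 'x': 69}
`ans = lookup.pop("c")` → lookup = {'age': 3, 'x': 69}; ans = 51
So ans = 51

Answer: 51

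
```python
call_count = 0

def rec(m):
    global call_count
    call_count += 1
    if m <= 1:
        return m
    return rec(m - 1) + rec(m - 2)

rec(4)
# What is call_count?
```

Calls(m) = 1 + Calls(m-1) + Calls(m-2); Calls(0)=Calls(1)=1. For m=4 this gives 9.

Answer: 9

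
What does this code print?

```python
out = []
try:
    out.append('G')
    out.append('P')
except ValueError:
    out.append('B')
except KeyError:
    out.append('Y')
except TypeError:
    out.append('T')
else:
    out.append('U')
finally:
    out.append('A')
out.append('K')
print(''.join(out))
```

Execution trace: 'G' (try body) → 'P' (try body, no exception) → 'U' (else) → 'A' (finally) → 'K' (after the try/except). Output: GPUAK

Answer: GPUAK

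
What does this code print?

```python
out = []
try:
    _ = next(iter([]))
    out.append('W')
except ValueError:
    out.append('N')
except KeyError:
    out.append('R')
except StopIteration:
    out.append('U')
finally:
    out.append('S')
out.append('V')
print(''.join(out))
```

Execution trace: 'U' (except StopIteration) → 'S' (finally) → 'V' (after the try/except). Output: USV

Answer: USV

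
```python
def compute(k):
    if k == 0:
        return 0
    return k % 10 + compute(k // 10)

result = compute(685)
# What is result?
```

Sum of digits of 685: 5 + 8 + 6 = 19

Answer: 19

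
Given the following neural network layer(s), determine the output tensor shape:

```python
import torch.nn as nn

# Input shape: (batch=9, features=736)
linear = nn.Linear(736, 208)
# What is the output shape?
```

Input: (9, 736) -> Output: (9, 208)

Answer: (9, 208)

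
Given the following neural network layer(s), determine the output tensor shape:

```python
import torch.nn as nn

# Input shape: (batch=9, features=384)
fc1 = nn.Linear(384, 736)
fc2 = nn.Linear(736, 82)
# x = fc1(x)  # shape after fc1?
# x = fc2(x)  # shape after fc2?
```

Input: (9, 384) -> after fc1: (9, 736) -> Output: (9, 82)

Answer: (9, 82)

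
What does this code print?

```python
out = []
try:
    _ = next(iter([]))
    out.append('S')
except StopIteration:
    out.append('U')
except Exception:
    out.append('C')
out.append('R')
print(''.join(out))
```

Execution trace: 'U' (except StopIteration) → 'R' (after the try/except). Output: UR

Answer: UR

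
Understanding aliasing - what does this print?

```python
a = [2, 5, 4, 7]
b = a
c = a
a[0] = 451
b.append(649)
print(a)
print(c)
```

Key concept: multiple aliases.
Step by step:
`a = [2, 5, 4, 7]` → a = [2, 5, 4, 7]
`b = a` → b = [2, 5, 4, 7] (same object as a)
`c = a` → c = [2, 5, 4, 7] (same object as a, b)
`a[0] = 451` → a = [451, 5, 4, 7] (same object as b, c); b = [451, 5, 4, 7] (same object as a, c); c = [451, 5, 4, 7] (same object as a, b)
`b.append(649)` → a = [451, 5, 4, 7, 649] (same object as b, c); b = [451, 5, 4, 7, 649] (same object as a, c); c = [451, 5, 4, 7, 649] (same object as a, b)
`print(a)` → prints [451, 5, 4, 7, 649]
`print(c)` → prints [451, 5, 4, 7, 649]

Answer:
[451, 5, 4, 7, 649]
[451, 5, 4, 7, 649]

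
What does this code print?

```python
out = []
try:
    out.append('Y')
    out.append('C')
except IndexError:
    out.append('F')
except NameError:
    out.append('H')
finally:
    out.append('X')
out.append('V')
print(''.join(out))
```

Execution trace: 'Y' (try body) → 'C' (try body, no exception) → 'X' (finally) → 'V' (after the try/except). Output: YCXV

Answer: YCXV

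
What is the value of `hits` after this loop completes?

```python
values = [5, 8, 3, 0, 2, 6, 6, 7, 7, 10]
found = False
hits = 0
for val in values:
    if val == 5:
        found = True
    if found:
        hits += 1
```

Count elements after first 5 in [5, 8, 3, 0, 2, 6, 6, 7, 7, 10]
`hits` takes the values: 0 → 1 → 2 → 3 → 4 → 5 → 6 → 7 → 8 → 9 → 10

Answer: 10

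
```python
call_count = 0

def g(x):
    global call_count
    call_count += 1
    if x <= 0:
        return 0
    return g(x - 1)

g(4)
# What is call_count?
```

Linear recursion stepping by 1: 5 calls from x=4 down to ≤0.

Answer: 5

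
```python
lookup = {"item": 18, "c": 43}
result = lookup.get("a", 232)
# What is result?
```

Trace:
`lookup = {"item": 18, "c": 43}` → lookup = {'item': 18, 'c': 43}
`result = lookup.get("a", 232)` → result = 232
So result = 232

Answer: 232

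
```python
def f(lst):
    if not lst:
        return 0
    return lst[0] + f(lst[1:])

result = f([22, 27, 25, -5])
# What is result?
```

22 + 27 + 25 + (-5) + 0 = 69

Answer: 69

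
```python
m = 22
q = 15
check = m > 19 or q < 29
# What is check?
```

Trace:
`m = 22` → m = 22
`q = 15` → q = 15
`check = m > 19 or q < 29` → check = True
So check = True

Answer: True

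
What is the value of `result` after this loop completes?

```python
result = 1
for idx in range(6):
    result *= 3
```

3^6 = 729
`result` takes the values: 1 → 3 → 9 → 27 → 81 → 243 → 729

Answer: 729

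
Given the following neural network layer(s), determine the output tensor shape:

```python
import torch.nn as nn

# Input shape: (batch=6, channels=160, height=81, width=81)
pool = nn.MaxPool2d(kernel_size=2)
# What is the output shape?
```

Input: (6, 160, 81, 81) -> Output: (6, 160, 40, 40)

Answer: (6, 160, 40, 40)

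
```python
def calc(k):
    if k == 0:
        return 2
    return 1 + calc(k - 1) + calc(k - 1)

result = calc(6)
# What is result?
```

calc(k) = 1 + 2·calc(k-1), calc(0)=2. Closed form: (2+1)·2^6 - 1 = 191.

Answer: 191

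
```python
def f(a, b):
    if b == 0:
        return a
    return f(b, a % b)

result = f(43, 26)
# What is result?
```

f(43, 26) -> f(26, 17) -> f(17, 9) -> f(9, 8) -> f(8, 1) -> f(1, 0) -> 1

Answer: 1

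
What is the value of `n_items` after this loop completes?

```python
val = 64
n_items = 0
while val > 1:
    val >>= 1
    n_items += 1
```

Count right shifts until 1
`n_items` takes the values: 0 → 1 → 2 → 3 → 4 → 5 → 6

Answer: 6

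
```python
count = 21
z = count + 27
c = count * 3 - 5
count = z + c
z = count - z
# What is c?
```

Trace:
`count = 21` → count = 21
`z = count + 27` → z = 48
`c = count * 3 - 5` → c = 58
`count = z + c` → count = 106
`z = count - z` → z = 58
So c = 58

Answer: 58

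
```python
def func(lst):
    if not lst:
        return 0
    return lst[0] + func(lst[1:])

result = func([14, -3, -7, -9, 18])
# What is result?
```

14 + (-3) + (-7) + (-9) + 18 + 0 = 13

Answer: 13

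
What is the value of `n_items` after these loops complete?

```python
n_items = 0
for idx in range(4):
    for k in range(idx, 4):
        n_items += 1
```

Upper triangle: 4 + 3 + ... + 1
`n_items` takes the values: 0 → 1 → 2 → 3 → 4 → 5 → 6 → 7 → 8 → 9 → 10

Answer: 10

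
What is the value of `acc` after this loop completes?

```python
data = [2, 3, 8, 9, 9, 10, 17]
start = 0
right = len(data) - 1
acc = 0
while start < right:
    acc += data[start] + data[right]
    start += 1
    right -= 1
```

Sum of pairs from ends
`acc` takes the values: 0 → 19 → 32 → 49

Answer: 49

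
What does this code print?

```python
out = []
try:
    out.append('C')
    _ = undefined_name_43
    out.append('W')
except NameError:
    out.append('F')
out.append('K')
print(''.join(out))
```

Execution trace: 'C' (try body) → 'F' (except NameError) → 'K' (after the try/except). Output: CFK

Answer: CFK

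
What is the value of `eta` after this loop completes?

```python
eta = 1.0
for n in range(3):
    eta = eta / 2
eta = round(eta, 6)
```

Halving LR 3 times: 1 / 2^3
`eta` takes the values: 1.0 → 0.5 → 0.25 → 0.125

Answer: 0.125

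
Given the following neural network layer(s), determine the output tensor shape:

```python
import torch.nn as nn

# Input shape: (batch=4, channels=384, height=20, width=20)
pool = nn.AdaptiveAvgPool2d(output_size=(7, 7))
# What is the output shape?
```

Input: (4, 384, 20, 20) -> Output: (4, 384, 7, 7)

Answer: (4, 384, 7, 7)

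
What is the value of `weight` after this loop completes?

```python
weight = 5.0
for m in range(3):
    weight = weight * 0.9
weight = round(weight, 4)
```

Exponential decay: 5.0 * 0.9^3
`weight` takes the values: 5.0 → 4.5 → 4.05 → 3.645

Answer: 3.645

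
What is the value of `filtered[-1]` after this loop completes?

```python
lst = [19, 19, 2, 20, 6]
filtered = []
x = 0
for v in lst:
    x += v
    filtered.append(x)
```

Cumulative sum ends at 66
`filtered` takes the values: [] → [19] → [19, 38] → [19, 38, 40] → [19, 38, 40, 60] → [19, 38, 40, 60, 66]
So `filtered[-1]` = 66

Answer: 66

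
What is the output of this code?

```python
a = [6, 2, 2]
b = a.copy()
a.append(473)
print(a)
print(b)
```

Key concept: list.copy() creates independent copy.
Step by step:
`a = [6, 2, 2]` → a = [6, 2, 2]
`b = a.copy()` → b = [6, 2, 2]
`a.append(473)` → a = [6, 2, 2, 473]
`print(a)` → prints [6, 2, 2, 473]
`print(b)` → prints [6, 2, 2]

Answer:
[6, 2, 2, 473]
[6, 2, 2]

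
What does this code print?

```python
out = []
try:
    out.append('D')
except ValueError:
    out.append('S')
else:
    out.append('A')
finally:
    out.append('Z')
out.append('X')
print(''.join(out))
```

Execution trace: 'D' (try body, no exception) → 'A' (else) → 'Z' (finally) → 'X' (after the try/except). Output: DAZX

Answer: DAZX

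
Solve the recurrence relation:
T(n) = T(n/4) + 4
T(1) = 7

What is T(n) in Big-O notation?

Each step divides n by 4 and adds 4. After log_4(n) steps we reach T(1)=7. So T(n) = 4·log_4(n) + 7 = O(log n).

Answer: O(log n)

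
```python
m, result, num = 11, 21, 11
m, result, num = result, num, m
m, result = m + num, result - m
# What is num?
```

Trace:
`m, result, num = 11, 21, 11` → m = 11; result = 21; num = 11
`m, result, num = result, num, m` → m = 21; result = 11; num = 11
`m, result = m + num, result - m` → m = 32; result = -10
So num = 11

Answer: 11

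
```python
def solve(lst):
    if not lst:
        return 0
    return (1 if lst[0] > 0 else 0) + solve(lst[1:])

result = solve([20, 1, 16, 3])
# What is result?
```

Count of positive elements in [20, 1, 16, 3] = 4

Answer: 4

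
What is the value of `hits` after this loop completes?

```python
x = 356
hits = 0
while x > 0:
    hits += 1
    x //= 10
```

Count digits by repeated division by 10
`hits` takes the values: 0 → 1 → 2 → 3

Answer: 3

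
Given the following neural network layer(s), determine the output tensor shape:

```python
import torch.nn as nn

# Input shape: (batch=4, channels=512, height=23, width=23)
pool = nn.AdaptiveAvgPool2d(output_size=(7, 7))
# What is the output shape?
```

Input: (4, 512, 23, 23) -> Output: (4, 512, 7, 7)

Answer: (4, 512, 7, 7)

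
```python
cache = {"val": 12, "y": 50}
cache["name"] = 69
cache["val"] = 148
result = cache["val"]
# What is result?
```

Trace:
`cache = {"val": 12, "y": 50}` → cache = {'val': 12, 'y': 50}
`cache["name"] = 69` → cache = {'val': 12, 'y': 50, 'name': 69}
`cache["val"] = 148` → cache = {'val': 148, 'y': 50, 'name': 69}
`result = cache["val"]` → result = 148
So result = 148

Answer: 148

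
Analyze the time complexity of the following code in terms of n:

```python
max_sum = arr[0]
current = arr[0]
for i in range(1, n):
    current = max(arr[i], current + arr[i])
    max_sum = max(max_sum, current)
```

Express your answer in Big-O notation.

This is Kadane's algorithm for maximum subarray. Time complexity: O(n).

Answer: O(n)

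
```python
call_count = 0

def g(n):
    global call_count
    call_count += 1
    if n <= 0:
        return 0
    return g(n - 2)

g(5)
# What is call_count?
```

Linear recursion stepping by 2: 4 calls from n=5 down to ≤0.

Answer: 4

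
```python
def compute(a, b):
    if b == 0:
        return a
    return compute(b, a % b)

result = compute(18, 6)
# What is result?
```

compute(18, 6) -> compute(6, 0) -> 6

Answer: 6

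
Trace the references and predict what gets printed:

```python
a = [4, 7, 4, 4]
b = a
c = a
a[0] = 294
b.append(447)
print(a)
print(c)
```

Key concept: multiple aliases.
Step by step:
`a = [4, 7, 4, 4]` → a = [4, 7, 4, 4]
`b = a` → b = [4, 7, 4, 4] (same object as a)
`c = a` → c = [4, 7, 4, 4] (same object as a, b)
`a[0] = 294` → a = [294, 7, 4, 4] (same object as b, c); b = [294, 7, 4, 4] (same object as a, c); c = [294, 7, 4, 4] (same object as a, b)
`b.append(447)` → a = [294, 7, 4, 4, 447] (same object as b, c); b = [294, 7, 4, 4, 447] (same object as a, c); c = [294, 7, 4, 4, 447] (same object as a, b)
`print(a)` → prints [294, 7, 4, 4, 447]
`print(c)` → prints [294, 7, 4, 4, 447]

Answer:
[294, 7, 4, 4, 447]
[294, 7, 4, 4, 447]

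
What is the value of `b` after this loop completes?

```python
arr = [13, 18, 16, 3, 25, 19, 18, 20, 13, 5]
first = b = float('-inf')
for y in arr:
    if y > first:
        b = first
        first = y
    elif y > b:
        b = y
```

Second largest (with repeats) in [13, 18, 16, 3, 25, 19, 18, 20, 13, 5]
`b` takes the values: -inf → 13 → 16 → 18 → 19 → 20

Answer: 20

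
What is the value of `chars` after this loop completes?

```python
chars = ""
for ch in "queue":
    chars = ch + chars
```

Reverse 'queue'
`chars` takes the values: "" → "q" → "uq" → "euq" → "ueuq" → "eueuq"

Answer: "eueuq"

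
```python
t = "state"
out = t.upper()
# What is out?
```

Trace:
`t = "state"` → t = 'state'
`out = t.upper()` → out = 'STATE'
So out = 'STATE'

Answer: 'STATE'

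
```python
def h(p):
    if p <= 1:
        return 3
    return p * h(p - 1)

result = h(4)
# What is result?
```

h(4) = 4 * 3 * 2 * 3 = 72

Answer: 72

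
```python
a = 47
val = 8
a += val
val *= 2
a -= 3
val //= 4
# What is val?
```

Trace:
`a = 47` → a = 47
`val = 8` → val = 8
`a += val` → a = 55
`val *= 2` → val = 16
`a -= 3` → a = 52
`val //= 4` → val = 4
So val = 4

Answer: 4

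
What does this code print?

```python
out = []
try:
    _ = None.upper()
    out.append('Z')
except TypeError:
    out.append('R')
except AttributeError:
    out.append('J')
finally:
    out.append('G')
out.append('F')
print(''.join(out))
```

Execution trace: 'J' (except AttributeError) → 'G' (finally) → 'F' (after the try/except). Output: JGF

Answer: JGF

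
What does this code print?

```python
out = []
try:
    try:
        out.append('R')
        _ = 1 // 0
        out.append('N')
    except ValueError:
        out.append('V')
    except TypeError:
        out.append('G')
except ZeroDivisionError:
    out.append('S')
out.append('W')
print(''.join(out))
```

Execution trace: 'R' (try body) → 'S' (outer except ZeroDivisionError) → 'W' (after the try/except). Output: RSW

Answer: RSW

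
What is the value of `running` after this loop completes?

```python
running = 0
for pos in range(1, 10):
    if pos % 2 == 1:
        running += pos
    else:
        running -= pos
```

Add odd, subtract even
`running` takes the values: 0 → 1 → -1 → 2 → -2 → 3 → -3 → 4 → -4 → 5

Answer: 5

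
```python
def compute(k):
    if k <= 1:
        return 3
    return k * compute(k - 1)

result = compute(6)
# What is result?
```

compute(6) = 6 * 5 * 4 * 3 * 2 * 3 = 2160

Answer: 2160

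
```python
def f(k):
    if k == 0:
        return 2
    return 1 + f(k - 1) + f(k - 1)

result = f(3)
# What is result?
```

f(k) = 1 + 2·f(k-1), f(0)=2. Closed form: (2+1)·2^3 - 1 = 23.

Answer: 23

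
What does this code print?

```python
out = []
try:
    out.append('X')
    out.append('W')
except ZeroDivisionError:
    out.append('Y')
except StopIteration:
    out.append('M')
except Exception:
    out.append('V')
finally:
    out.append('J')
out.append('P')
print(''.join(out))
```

Execution trace: 'X' (try body) → 'W' (try body, no exception) → 'J' (finally) → 'P' (after the try/except). Output: XWJP

Answer: XWJP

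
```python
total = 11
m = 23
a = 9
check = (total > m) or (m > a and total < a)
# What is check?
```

Trace:
`total = 11` → total = 11
`m = 23` → m = 23
`a = 9` → a = 9
`check = (total > m) or (m > a and total < a)` → check = False
So check = False

Answer: False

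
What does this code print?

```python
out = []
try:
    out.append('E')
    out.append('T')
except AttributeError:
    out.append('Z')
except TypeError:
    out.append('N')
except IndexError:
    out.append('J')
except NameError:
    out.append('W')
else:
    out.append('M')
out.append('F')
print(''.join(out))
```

Execution trace: 'E' (try body) → 'T' (try body, no exception) → 'M' (else) → 'F' (after the try/except). Output: ETMF

Answer: ETMF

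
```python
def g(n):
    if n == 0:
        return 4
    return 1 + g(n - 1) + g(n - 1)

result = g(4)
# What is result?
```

g(n) = 1 + 2·g(n-1), g(0)=4. Closed form: (4+1)·2^4 - 1 = 79.

Answer: 79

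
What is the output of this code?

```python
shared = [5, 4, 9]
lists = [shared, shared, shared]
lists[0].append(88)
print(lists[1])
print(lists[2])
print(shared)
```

Key concept: list of same reference.
Step by step:
`shared = [5, 4, 9]` → shared = [5, 4, 9]
`lists = [shared, shared, shared]` → lists = [[5, 4, 9], [5, 4, 9], [5, 4, 9]]
`lists[0].append(88)` → shared = [5, 4, 9, 88]; lists = [[5, 4, 9, 88], [5, 4, 9, 88], [5, 4, 9, 88]]
`print(lists[1])` → prints [5, 4, 9, 88]
`print(lists[2])` → prints [5, 4, 9, 88]
`print(shared)` → prints [5, 4, 9, 88]

Answer:
[5, 4, 9, 88]
[5, 4, 9, 88]
[5, 4, 9, 88]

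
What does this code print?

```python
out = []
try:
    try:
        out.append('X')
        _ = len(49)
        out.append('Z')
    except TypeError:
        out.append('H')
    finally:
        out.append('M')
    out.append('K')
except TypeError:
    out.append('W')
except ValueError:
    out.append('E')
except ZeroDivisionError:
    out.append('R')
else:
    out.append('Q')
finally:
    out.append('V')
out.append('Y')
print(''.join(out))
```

Execution trace: 'X' (inner try body) → 'H' (inner except TypeError) → 'M' (inner finally) → 'K' (try body, no exception) → 'Q' (else) → 'V' (finally) → 'Y' (after the try/except). Output: XHMKQVY

Answer: XHMKQVY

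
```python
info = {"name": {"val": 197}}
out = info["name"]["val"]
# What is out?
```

Trace:
`info = {"name": {"val": 197}}` → info = {'name': {'val': 197}}
`out = info["name"]["val"]` → out = 197
So out = 197

Answer: 197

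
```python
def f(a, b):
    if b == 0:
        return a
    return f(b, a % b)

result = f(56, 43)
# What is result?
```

f(56, 43) -> f(43, 13) -> f(13, 4) -> f(4, 1) -> f(1, 0) -> 1

Answer: 1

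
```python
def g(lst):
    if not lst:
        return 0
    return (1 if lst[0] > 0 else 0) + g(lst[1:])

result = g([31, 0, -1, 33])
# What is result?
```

Count of positive elements in [31, 0, -1, 33] = 2

Answer: 2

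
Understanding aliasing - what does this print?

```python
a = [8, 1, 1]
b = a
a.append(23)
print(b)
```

Key concept: basic list aliasing.
Step by step:
`a = [8, 1, 1]` → a = [8, 1, 1]
`b = a` → b = [8, 1, 1] (same object as a)
`a.append(23)` → a = [8, 1, 1, 23] (same object as b); b = [8, 1, 1, 23] (same object as a)
`print(b)` → prints [8, 1, 1, 23]

Answer: [8, 1, 1, 23]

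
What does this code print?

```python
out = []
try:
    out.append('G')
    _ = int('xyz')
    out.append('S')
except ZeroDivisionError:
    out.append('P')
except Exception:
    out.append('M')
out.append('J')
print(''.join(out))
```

Execution trace: 'G' (try body) → 'M' (except Exception) → 'J' (after the try/except). Output: GMJ

Answer: GMJ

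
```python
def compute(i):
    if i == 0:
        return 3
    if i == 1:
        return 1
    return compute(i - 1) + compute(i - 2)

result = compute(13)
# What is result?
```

Build up from base cases: compute(0)=3, compute(1)=1, compute(2)=4, compute(3)=5, compute(4)=9, compute(5)=14, compute(6)=23, ..., compute(13)=665

Answer: 665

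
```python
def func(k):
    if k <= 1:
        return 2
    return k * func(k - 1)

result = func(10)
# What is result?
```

func(10) = 10 * 9 * 8 * 7 * 6 * 5 * 4 * 3 * 2 * 2 = 7257600

Answer: 7257600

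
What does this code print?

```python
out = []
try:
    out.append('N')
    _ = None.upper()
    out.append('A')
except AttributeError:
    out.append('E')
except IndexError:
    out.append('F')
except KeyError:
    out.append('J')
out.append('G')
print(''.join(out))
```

Execution trace: 'N' (try body) → 'E' (except AttributeError) → 'G' (after the try/except). Output: NEG

Answer: NEG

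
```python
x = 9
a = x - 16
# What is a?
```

Trace:
`x = 9` → x = 9
`a = x - 16` → a = -7
So a = -7

Answer: -7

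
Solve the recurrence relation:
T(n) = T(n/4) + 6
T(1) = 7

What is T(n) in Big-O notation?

Each step divides n by 4 and adds 6. After log_4(n) steps we reach T(1)=7. So T(n) = 6·log_4(n) + 7 = O(log n).

Answer: O(log n)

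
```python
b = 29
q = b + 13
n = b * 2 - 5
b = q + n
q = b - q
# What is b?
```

Trace:
`b = 29` → b = 29
`q = b + 13` → q = 42
`n = b * 2 - 5` → n = 53
`b = q + n` → b = 95
`q = b - q` → q = 53
So b = 95

Answer: 95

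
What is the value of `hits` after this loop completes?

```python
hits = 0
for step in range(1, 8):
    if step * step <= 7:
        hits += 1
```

Count numbers where step² ≤ 7
`hits` takes the values: 0 → 1 → 2

Answer: 2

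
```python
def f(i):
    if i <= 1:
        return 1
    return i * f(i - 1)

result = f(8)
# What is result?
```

f(8) = 8 * 7 * 6 * 5 * 4 * 3 * 2 * 1 = 40320

Answer: 40320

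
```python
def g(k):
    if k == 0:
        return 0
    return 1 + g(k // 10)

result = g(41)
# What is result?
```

Count of digits of 41: 2

Answer: 2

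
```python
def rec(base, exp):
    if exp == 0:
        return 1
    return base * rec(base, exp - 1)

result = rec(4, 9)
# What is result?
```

rec(4, 9) = 4 * 4 * 4 * 4 * 4 * 4 * 4 * 4 * 4 = 262144

Answer: 262144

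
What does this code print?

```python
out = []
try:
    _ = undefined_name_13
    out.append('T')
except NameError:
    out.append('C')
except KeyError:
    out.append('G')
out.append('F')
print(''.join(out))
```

Execution trace: 'C' (except NameError) → 'F' (after the try/except). Output: CF

Answer: CF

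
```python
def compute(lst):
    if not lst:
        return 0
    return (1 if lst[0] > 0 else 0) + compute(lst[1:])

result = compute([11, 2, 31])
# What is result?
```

Count of positive elements in [11, 2, 31] = 3

Answer: 3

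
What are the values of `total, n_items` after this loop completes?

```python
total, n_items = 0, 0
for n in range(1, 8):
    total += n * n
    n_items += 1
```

Sum of squares and count
`total, n_items` takes the values: (0, 0) → (1, 0) → (1, 1) → (5, 1) → (5, 2) → (14, 2) → (14, 3) → (30, 3) → (30, 4) → (55, 4) → (55, 5) → (91, 5) → (91, 6) → (140, 6) → (140, 7)

Answer: 140, 7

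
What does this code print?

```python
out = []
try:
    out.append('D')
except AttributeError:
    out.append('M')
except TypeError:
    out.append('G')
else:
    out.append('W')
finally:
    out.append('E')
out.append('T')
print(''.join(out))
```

Execution trace: 'D' (try body, no exception) → 'W' (else) → 'E' (finally) → 'T' (after the try/except). Output: DWET

Answer: DWET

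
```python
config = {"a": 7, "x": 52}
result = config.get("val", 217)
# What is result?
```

Trace:
`config = {"a": 7, "x": 52}` → config = {'a': 7, 'x': 52}
`result = config.get("val", 217)` → result = 217
So result = 217

Answer: 217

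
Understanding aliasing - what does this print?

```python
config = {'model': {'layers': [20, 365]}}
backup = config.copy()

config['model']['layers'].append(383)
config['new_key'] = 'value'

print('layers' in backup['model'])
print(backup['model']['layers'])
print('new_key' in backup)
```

Key concept: shallow copy gotcha with nested dict.
Step by step:
`config = {'model': {'layers': [20, 365]}}` → config = {'model': {'layers': [20, 365]}}
`backup = config.copy()` → backup = {'model': {'layers': [20, 365]}}
`config['model']['layers'].append(383)` → config = {'model': {'layers': [20, 365, 383]}}; backup = {'model': {'layers': [20, 365, 383]}}
`config['new_key'] = 'value'` → config = {'model': {'layers': [20, 365, 383]}, 'new_key': 'value'}
`print('layers' in backup['model'])` → prints True
`print(backup['model']['layers'])` → prints [20, 365, 383]
`print('new_key' in backup)` → prints False

Answer:
True
[20, 365, 383]
False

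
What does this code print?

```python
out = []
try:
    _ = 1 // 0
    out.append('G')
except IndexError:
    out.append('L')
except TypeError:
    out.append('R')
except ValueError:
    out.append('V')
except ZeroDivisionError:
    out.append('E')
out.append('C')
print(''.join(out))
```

Execution trace: 'E' (except ZeroDivisionError) → 'C' (after the try/except). Output: EC

Answer: EC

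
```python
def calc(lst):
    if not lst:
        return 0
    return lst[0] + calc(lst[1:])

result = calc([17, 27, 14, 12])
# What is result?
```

17 + 27 + 14 + 12 + 0 = 70

Answer: 70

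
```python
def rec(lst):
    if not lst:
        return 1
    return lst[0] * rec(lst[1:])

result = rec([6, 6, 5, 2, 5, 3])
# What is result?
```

Product over [6, 6, 5, 2, 5, 3] = 6 * 6 * 5 * 2 * 5 * 3 = 5400

Answer: 5400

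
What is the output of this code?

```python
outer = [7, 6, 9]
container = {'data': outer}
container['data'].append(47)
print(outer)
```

Key concept: dict holds reference to list.
Step by step:
`outer = [7, 6, 9]` → outer = [7, 6, 9]
`container = {'data': outer}` → container = {'data': [7, 6, 9]}
`container['data'].append(47)` → outer = [7, 6, 9, 47]; container = {'data': [7, 6, 9, 47]}
`print(outer)` → prints [7, 6, 9, 47]

Answer: [7, 6, 9, 47]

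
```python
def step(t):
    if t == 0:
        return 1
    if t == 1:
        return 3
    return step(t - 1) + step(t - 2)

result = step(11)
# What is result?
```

Build up from base cases: step(0)=1, step(1)=3, step(2)=4, step(3)=7, step(4)=11, step(5)=18, step(6)=29, ..., step(11)=322

Answer: 322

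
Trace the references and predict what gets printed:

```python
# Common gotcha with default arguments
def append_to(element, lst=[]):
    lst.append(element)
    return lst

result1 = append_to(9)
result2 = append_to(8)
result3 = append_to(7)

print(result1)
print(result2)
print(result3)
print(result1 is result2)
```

Key concept: mutable default argument gotcha.
Step by step:
`result1 = append_to(9)` → result1 = [9]
`result2 = append_to(8)` → result1 = [9, 8] (same object as result2); result2 = [9, 8] (same object as result1)
`result3 = append_to(7)` → result1 = [9, 8, 7] (same object as result2, result3); result2 = [9, 8, 7] (same object as result1, result3); result3 = [9, 8, 7] (same object as result1, result2)
`print(result1)` → prints [9, 8, 7]
`print(result2)` → prints [9, 8, 7]
`print(result3)` → prints [9, 8, 7]
`print(result1 is result2)` → prints True

Answer:
[9, 8, 7]
[9, 8, 7]
[9, 8, 7]
True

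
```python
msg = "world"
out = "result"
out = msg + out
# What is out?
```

Trace:
`msg = "world"` → msg = 'world'
`out = "result"` → out = 'result'
`out = msg + out` → out = 'worldresult'
So out = 'worldresult'

Answer: 'worldresult'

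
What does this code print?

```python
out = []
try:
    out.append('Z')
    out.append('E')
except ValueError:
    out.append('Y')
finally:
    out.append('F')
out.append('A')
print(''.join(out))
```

Execution trace: 'Z' (try body) → 'E' (try body, no exception) → 'F' (finally) → 'A' (after the try/except). Output: ZEFA

Answer: ZEFA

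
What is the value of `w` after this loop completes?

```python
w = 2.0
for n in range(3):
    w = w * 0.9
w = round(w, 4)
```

Exponential decay: 2.0 * 0.9^3
`w` takes the values: 2.0 → 1.8 → 1.62 → 1.458

Answer: 1.458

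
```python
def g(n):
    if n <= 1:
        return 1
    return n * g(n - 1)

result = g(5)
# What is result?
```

g(5) = 5 * 4 * 3 * 2 * 1 = 120

Answer: 120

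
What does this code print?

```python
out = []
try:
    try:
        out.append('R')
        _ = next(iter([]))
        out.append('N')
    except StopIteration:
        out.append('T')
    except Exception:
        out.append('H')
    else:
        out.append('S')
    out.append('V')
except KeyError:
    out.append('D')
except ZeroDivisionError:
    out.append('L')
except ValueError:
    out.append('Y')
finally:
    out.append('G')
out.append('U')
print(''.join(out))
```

Execution trace: 'R' (inner try body) → 'T' (inner except StopIteration) → 'V' (try body, no exception) → 'G' (finally) → 'U' (after the try/except). Output: RTVGU

Answer: RTVGU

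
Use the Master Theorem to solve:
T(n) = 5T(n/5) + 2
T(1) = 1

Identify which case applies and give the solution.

a=5, b=5, f(n)=2. log_5(5) = 1. Since c=0 < 1, Case 1 applies: T(n) = Θ(n^log_b(a)) = O(n).

Answer: O(n) - Case 1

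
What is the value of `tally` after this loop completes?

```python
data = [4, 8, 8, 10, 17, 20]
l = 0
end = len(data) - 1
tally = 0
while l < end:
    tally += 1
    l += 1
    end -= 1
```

Iterations until pointers meet (list length 6)
`tally` takes the values: 0 → 1 → 2 → 3

Answer: 3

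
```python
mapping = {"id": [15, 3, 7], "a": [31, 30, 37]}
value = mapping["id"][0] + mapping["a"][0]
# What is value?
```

Trace:
`mapping = {"id": [15, 3, 7], "a": [31, 30, 37]}` → mapping = {'id': [15, 3, 7], 'a': [31, 30, 37]}
`value = mapping["id"][0] + mapping["a"][0]` → value = 46
So value = 46

Answer: 46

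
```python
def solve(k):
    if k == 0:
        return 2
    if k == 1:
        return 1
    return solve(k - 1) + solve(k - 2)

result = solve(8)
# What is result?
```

Build up from base cases: solve(0)=2, solve(1)=1, solve(2)=3, solve(3)=4, solve(4)=7, solve(5)=11, solve(6)=18, ..., solve(8)=47

Answer: 47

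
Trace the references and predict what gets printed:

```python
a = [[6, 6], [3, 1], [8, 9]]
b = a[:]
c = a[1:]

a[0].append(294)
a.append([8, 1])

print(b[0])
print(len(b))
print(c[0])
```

Key concept: slice with nested mutation.
Step by step:
`a = [[6, 6], [3, 1], [8, 9]]` → a = [[6, 6], [3, 1], [8, 9]]
`b = a[:]` → b = [[6, 6], [3, 1], [8, 9]]
`c = a[1:]` → c = [[3, 1], [8, 9]]
`a[0].append(294)` → a = [[6, 6, 294], [3, 1], [8, 9]]; b = [[6, 6, 294], [3, 1], [8, 9]]
`a.append([8, 1])` → a = [[6, 6, 294], [3, 1], [8, 9], [8, 1]]
`print(b[0])` → prints [6, 6, 294]
`print(len(b))` → prints 3
`print(c[0])` → prints [3, 1]

Answer:
[6, 6, 294]
3
[3, 1]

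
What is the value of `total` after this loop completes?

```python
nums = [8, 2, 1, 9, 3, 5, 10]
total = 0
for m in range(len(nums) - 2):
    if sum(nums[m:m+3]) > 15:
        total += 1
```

Count windows with sum > 15
`total` takes the values: 0 → 1 → 2

Answer: 2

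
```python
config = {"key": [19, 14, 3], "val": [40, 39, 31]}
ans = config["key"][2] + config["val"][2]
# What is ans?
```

Trace:
`config = {"key": [19, 14, 3], "val": [40, 39, 31]}` → config = {'key': [19, 14, 3], 'val': [40, 39, 31]}
`ans = config["key"][2] + config["val"][2]` → ans = 34
So ans = 34

Answer: 34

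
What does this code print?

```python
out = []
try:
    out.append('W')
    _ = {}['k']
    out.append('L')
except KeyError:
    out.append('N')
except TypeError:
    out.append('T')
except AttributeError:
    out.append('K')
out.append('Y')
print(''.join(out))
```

Execution trace: 'W' (try body) → 'N' (except KeyError) → 'Y' (after the try/except). Output: WNY

Answer: WNY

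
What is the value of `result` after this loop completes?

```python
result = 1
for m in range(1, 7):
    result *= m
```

6! = 720
`result` takes the values: 1 → 2 → 6 → 24 → 120 → 720

Answer: 720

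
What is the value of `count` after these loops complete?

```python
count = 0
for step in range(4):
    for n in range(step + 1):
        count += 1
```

Triangle: 1 + 2 + ... + 4
`count` takes the values: 0 → 1 → 2 → 3 → 4 → 5 → 6 → 7 → 8 → 9 → 10

Answer: 10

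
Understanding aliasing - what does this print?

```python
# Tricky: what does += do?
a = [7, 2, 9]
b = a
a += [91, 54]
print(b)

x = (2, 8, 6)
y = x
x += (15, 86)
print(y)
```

Key concept: += behavior differs for mutable vs immutable.
Step by step:
`a = [7, 2, 9]` → a = [7, 2, 9]
`b = a` → b = [7, 2, 9] (same object as a)
`a += [91, 54]` → a = [7, 2, 9, 91, 54] (same object as b); b = [7, 2, 9, 91, 54] (same object as a)
`print(b)` → prints [7, 2, 9, 91, 54]
`x = (2, 8, 6)` → x = (2, 8, 6)
`y = x` → y = (2, 8, 6)
`x += (15, 86)` → x = (2, 8, 6, 15, 86)
`print(y)` → prints (2, 8, 6)

Answer:
[7, 2, 9, 91, 54]
(2, 8, 6)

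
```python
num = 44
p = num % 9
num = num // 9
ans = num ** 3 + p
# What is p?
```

Trace:
`num = 44` → num = 44
`p = num % 9` → p = 8
`num = num // 9` → num = 4
`ans = num ** 3 + p` → ans = 72
So p = 8

Answer: 8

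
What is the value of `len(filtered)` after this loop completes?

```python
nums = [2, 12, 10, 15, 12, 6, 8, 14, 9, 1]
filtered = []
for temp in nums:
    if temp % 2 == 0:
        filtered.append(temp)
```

Count even numbers in [2, 12, 10, 15, 12, 6, 8, 14, 9, 1]
`filtered` takes the values: [] → [2] → [2, 12] → [2, 12, 10] → [2, 12, 10, 12] → [2, 12, 10, 12, 6] → [2, 12, 10, 12, 6, 8] → [2, 12, 10, 12, 6, 8, 14]
So `len(filtered)` = 7

Answer: 7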